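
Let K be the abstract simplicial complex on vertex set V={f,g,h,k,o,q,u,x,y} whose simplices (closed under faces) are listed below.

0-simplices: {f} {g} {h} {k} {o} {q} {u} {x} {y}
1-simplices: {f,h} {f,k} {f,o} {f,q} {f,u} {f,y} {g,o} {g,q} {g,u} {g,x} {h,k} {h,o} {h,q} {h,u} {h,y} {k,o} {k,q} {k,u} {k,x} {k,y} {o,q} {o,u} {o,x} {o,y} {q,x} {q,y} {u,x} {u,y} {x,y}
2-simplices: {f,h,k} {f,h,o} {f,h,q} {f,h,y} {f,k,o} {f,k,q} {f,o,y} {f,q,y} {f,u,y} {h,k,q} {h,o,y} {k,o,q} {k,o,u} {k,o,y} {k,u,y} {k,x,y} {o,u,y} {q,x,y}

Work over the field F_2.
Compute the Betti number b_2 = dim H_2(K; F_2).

n_0=9 n_1=29 n_2=18  [Z2]
∂1: piv[fh,fk,fo,fq,fu,fy,go,gx] rk=8  ker:gq,gu,hk,ho,hq,hu,hy,ko,kq,ku,kx,ky,oq,ou,ox,oy,qx,qy,ux,uy,xy
∂2: piv[fhk,fho,fhq,fhy,fko,fkq,foy,fqy,fuy,koq,kou,koy,kuy,kxy,qxy] rk=15  ker:hkq,hoy,ouy
b_2=(18−15)−0=3

b_2=3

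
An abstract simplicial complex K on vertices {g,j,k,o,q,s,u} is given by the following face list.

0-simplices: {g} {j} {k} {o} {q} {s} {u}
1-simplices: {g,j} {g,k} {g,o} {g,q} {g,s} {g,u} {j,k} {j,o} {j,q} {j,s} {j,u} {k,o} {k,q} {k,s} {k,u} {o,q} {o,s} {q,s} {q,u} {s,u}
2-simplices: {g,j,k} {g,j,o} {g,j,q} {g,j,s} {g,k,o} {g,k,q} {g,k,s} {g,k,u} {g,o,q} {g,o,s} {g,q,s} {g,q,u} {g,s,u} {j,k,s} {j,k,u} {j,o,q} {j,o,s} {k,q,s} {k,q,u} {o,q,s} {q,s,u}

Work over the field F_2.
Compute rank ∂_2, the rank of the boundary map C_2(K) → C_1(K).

rank∂_2=14

n_0=7 n_1=20 n_2=21  [Z2]
∂1: piv[gj,gk,go,gq,gs,gu] rk=6  ker:jk,jo,jq,js,ju,ko,kq,ks,ku,oq,os,qs,qu,su
∂2: piv[gjk,gjo,gjq,gjs,gko,gkq,gks,gku,goq,gos,gqs,gqu,gsu,jku] rk=14  ker:jks,joq,jos,kqs,kqu,oqs,qsu
rk∂_2=14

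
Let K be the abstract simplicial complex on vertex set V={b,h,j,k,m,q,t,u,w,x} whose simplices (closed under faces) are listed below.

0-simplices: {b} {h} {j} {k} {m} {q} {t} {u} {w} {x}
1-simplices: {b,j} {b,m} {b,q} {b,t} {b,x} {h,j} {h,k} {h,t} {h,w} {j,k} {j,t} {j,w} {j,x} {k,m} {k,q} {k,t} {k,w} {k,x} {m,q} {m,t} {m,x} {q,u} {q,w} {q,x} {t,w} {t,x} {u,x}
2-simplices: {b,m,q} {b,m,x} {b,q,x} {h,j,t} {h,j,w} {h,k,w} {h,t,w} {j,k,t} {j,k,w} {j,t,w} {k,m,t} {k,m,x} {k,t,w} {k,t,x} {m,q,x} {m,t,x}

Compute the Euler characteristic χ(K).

χ(K)=-1

n_0=10 n_1=27 n_2=16
χ=+10−27+16=-1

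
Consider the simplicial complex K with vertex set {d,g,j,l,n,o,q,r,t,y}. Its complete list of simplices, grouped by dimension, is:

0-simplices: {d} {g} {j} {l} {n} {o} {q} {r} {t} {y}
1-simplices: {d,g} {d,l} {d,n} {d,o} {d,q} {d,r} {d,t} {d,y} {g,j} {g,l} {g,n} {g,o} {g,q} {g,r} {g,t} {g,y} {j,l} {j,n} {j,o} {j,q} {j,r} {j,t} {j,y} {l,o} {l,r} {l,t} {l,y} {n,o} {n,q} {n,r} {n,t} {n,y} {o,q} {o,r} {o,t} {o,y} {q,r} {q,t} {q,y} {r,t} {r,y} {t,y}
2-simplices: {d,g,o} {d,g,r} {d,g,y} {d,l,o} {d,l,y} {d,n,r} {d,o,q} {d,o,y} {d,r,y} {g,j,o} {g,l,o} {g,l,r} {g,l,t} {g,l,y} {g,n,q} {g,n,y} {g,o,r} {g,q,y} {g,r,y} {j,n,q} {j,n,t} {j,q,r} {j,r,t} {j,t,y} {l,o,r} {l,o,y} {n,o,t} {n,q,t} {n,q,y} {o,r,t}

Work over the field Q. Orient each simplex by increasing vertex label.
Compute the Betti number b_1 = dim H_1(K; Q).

b_1=8

n_0=10 n_1=42 n_2=30  [Q]
∂1: piv[dg,dl,dn,do,dq,dr,dt,dy,gj] rk=9  ker:gl,gn,go,gq,gr,gt,gy,jl,jn,jo,jq,jr,jt,jy,lo,lr,lt,ly,no,nq,nr,nt,ny,oq,or,ot,oy,qr,qt,qy,rt,ry,ty
∂2: piv[dgo,dgr,dgy,dlo,dly,dnr,doq,doy,dry,gjo,glo,glr,glt,gnq,gny,gor,gqy,jnq,jnt,jqr,jrt,jty,not,nqt,ort] rk=25  ker:gly,gry,lor,loy,nqy
b_1=(42−9)−25=8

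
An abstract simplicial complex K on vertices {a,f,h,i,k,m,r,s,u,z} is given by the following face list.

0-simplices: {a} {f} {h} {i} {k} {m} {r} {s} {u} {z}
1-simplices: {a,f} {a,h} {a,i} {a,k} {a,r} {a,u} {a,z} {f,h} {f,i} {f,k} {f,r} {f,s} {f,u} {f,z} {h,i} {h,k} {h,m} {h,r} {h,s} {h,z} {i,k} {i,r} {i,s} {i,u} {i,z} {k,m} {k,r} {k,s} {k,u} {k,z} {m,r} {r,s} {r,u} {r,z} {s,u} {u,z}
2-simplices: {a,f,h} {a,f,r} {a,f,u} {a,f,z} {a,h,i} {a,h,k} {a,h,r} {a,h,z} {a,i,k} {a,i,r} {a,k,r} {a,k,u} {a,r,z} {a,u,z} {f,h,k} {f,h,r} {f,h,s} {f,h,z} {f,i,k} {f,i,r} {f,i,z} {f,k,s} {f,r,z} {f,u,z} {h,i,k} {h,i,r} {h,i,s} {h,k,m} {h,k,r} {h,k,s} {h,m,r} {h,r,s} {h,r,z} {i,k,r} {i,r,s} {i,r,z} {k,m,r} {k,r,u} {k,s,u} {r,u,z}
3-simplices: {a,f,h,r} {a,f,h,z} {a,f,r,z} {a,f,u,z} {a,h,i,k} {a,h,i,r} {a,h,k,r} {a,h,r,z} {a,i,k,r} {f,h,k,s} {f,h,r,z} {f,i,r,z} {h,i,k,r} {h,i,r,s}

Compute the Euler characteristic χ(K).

n_0=10 n_1=36 n_2=40 n_3=14
χ=+10−36+40−14=0

χ(K)=0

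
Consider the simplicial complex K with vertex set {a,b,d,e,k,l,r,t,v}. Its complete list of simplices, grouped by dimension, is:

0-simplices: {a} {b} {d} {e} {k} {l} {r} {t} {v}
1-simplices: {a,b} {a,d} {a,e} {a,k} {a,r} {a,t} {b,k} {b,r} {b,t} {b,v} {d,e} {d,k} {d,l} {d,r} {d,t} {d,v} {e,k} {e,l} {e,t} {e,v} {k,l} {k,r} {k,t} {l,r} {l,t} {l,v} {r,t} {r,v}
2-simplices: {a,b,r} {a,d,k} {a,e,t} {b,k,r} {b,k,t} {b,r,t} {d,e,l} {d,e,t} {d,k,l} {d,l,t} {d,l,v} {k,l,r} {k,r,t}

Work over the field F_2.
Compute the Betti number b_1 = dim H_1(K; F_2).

b_1=8

n_0=9 n_1=28 n_2=13  [Z2]
∂1: piv[ab,ad,ae,ak,ar,at,bv,dl] rk=8  ker:bk,br,bt,de,dk,dr,dt,dv,ek,el,et,ev,kl,kr,kt,lr,lt,lv,rt,rv
∂2: piv[abr,adk,aet,bkr,bkt,brt,del,det,dkl,dlt,dlv,klr] rk=12  ker:krt
b_1=(28−8)−12=8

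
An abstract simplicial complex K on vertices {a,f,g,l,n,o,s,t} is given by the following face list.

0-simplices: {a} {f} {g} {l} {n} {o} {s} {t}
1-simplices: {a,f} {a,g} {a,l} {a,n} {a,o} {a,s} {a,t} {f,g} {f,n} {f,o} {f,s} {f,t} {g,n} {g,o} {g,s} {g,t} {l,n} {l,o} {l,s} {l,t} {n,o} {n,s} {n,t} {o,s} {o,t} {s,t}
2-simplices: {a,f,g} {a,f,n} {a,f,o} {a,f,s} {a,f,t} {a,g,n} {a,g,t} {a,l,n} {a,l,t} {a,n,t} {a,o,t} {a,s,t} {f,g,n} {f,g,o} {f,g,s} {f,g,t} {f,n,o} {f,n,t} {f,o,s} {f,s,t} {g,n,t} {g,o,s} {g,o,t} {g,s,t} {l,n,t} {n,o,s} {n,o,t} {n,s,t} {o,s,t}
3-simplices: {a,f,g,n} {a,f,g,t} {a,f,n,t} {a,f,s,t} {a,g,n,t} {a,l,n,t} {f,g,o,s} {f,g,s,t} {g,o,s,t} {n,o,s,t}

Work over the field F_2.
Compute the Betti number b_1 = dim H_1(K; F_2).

n_0=8 n_1=26 n_2=29 n_3=10  [Z2]
∂1: piv[af,ag,al,an,ao,as,at] rk=7  ker:fg,fn,fo,fs,ft,gn,go,gs,gt,ln,lo,ls,lt,no,ns,nt,os,ot,st
∂2: piv[afg,afn,afo,afs,aft,agn,agt,aln,alt,ant,aot,ast,fgo,fgs,fno,fos,nos] rk=17  ker:fgn,fgt,fnt,fst,gnt,gos,got,gst,lnt,not,nst,ost
∂3: piv[afgn,afgt,afnt,afst,agnt,alnt,fgos,fgst,gost,nost] rk=10
b_1=(26−7)−17=2

b_1=2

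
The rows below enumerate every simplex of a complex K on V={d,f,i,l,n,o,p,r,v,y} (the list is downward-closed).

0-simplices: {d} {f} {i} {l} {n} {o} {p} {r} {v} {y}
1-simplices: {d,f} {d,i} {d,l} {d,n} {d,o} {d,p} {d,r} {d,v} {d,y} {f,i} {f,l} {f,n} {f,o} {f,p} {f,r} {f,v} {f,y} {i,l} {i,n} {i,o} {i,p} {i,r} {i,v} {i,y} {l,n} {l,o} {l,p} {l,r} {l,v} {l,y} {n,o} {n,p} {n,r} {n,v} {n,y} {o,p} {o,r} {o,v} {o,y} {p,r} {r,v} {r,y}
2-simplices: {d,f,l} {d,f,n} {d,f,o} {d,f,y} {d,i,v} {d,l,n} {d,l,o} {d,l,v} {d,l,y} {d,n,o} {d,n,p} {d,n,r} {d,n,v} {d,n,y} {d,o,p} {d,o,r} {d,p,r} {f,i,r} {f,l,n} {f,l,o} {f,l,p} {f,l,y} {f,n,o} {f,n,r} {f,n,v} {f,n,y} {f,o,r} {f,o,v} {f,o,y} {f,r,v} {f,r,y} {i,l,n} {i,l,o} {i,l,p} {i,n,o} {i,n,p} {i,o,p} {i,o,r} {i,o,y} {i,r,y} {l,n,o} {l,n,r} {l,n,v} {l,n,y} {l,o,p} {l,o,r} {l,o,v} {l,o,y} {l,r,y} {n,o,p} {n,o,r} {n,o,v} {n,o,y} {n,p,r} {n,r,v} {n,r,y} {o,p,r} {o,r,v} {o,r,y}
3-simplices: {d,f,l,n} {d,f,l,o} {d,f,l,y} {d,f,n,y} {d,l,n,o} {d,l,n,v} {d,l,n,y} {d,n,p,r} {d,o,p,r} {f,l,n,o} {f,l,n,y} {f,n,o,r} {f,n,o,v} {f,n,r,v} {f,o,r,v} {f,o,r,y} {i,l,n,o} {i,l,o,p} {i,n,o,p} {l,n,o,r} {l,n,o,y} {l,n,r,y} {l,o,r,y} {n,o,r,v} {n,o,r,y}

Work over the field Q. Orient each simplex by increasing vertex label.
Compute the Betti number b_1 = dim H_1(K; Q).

b_1=1

n_0=10 n_1=42 n_2=59 n_3=25  [Q]
∂1: piv[df,di,dl,dn,do,dp,dr,dv,dy] rk=9  ker:fi,fl,fn,fo,fp,fr,fv,fy,il,in,io,ip,ir,iv,iy,ln,lo,lp,lr,lv,ly,no,np,nr,nv,ny,op,or,ov,oy,pr,rv,ry
∂2: piv[dfl,dfn,dfo,dfy,div,dln,dlo,dlv,dly,dno,dnp,dnr,dnv,dny,dop,dor,dpr,fir,flp,fnr,fnv,fov,foy,frv,fry,iln,ilo,ilp,inp,ior,ioy,lnr] rk=32  ker:fln,flo,fly,fno,fny,for,ino,iop,iry,lno,lnv,lny,lop,lor,lov,loy,lry,nop,nor,nov,noy,npr,nrv,nry,opr,orv,ory
∂3: piv[dfln,dflo,dfly,dfny,dlno,dlnv,dlny,dnpr,dopr,flno,fnor,fnov,fnrv,forv,fory,ilno,ilop,inop,lnor,lnoy,lnry,lory] rk=22  ker:flny,norv,nory
b_1=(42−9)−32=1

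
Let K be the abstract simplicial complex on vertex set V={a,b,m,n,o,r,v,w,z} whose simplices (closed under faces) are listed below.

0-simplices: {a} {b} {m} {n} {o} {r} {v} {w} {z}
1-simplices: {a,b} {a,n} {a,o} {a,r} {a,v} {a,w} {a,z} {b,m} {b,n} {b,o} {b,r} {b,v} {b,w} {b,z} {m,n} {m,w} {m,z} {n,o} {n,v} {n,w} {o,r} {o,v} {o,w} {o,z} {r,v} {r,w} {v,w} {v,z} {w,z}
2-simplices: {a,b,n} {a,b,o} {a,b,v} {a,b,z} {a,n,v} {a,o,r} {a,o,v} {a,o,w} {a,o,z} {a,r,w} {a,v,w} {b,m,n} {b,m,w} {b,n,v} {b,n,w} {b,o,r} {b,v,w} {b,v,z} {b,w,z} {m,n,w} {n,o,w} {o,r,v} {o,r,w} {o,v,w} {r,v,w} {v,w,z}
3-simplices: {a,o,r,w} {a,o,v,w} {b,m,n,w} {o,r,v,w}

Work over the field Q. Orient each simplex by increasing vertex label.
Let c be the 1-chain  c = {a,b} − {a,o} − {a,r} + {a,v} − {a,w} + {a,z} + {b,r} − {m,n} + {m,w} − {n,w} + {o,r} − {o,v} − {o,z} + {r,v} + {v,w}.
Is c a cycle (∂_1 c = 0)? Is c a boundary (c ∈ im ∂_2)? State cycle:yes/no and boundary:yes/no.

cycle:yes boundary:yes

n_0=9 n_1=29 n_2=26 n_3=4  [Q]
∂1: piv[ab,an,ao,ar,av,aw,az,bm] rk=8  ker:bn,bo,br,bv,bw,bz,mn,mw,mz,no,nv,nw,or,ov,ow,oz,rv,rw,vw,vz,wz
∂2: piv[abn,abo,abv,abz,anv,aor,aov,aow,aoz,arw,avw,bmn,bmw,bnw,bor,bvw,bvz,bwz,now,orv] rk=20  ker:bnv,mnw,orw,ovw,rvw,vwz
∂3: piv[aorw,aovw,bmnw,orvw] rk=4
∂1c = 0
c vs im∂2: reduces to 0 ⇒ boundary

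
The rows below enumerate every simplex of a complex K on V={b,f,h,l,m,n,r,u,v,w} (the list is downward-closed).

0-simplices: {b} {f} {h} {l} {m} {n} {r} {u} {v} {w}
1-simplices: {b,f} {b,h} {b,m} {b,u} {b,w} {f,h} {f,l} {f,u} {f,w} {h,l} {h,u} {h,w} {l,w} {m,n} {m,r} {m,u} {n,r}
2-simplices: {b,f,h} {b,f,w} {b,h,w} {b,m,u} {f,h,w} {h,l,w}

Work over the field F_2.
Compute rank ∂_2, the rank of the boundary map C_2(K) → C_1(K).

n_0=10 n_1=17 n_2=6  [Z2]
∂1: piv[bf,bh,bm,bu,bw,fl,mn,mr] rk=8  ker:fh,fu,fw,hl,hu,hw,lw,mu,nr
∂2: piv[bfh,bfw,bhw,bmu,hlw] rk=5  ker:fhw
rk∂_2=5

rank∂_2=5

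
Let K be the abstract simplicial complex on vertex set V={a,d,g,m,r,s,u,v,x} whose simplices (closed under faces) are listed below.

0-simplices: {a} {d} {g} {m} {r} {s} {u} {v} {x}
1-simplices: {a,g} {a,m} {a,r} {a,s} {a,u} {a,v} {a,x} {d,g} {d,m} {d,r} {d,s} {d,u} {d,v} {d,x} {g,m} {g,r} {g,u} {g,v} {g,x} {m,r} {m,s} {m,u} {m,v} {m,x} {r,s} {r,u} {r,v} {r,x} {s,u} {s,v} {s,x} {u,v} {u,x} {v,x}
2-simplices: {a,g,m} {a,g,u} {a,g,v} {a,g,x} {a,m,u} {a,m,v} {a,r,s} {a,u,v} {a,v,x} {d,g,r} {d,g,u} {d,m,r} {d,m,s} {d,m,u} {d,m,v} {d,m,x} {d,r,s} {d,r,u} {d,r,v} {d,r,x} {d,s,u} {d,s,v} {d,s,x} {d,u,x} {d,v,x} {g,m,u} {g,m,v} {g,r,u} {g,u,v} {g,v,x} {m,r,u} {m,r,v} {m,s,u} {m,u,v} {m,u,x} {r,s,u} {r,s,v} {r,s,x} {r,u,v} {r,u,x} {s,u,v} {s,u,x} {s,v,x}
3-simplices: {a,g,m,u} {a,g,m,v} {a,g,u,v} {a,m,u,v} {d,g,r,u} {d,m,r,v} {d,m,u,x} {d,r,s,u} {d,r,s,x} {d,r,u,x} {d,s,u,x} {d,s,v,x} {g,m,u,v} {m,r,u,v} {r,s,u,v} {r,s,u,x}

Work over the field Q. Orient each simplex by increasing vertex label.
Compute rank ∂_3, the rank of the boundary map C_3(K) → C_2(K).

rank∂_3=14

n_0=9 n_1=34 n_2=43 n_3=16  [Q]
∂1: piv[ag,am,ar,as,au,av,ax,dg] rk=8  ker:dm,dr,ds,du,dv,dx,gm,gr,gu,gv,gx,mr,ms,mu,mv,mx,rs,ru,rv,rx,su,sv,sx,uv,ux,vx
∂2: piv[agm,agu,agv,agx,amu,amv,ars,auv,avx,dgr,dgu,dmr,dms,dmu,dmv,dmx,drs,dru,drv,drx,dsu,dsv,dsx,dux,dvx] rk=25  ker:gmu,gmv,gru,guv,gvx,mru,mrv,msu,muv,mux,rsu,rsv,rsx,ruv,rux,suv,sux,svx
∂3: piv[agmu,agmv,aguv,amuv,dgru,dmrv,dmux,drsu,drsx,drux,dsux,dsvx,mruv,rsuv] rk=14  ker:gmuv,rsux
rk∂_3=14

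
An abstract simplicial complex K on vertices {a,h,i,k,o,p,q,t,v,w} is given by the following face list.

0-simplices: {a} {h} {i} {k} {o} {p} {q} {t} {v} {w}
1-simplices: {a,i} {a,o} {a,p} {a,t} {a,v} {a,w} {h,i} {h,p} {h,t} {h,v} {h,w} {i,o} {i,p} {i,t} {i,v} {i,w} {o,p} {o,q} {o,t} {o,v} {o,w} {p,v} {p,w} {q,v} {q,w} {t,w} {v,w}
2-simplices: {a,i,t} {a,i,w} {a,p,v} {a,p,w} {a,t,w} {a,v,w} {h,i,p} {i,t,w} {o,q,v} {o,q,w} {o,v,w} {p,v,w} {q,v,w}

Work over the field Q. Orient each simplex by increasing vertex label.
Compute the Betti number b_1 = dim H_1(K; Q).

b_1=9

n_0=10 n_1=27 n_2=13  [Q]
∂1: piv[ai,ao,ap,at,av,aw,hi,oq] rk=8  ker:hp,ht,hv,hw,io,ip,it,iv,iw,op,ot,ov,ow,pv,pw,qv,qw,tw,vw
∂2: piv[ait,aiw,apv,apw,atw,avw,hip,oqv,oqw,ovw] rk=10  ker:itw,pvw,qvw
b_1=(27−8)−10=9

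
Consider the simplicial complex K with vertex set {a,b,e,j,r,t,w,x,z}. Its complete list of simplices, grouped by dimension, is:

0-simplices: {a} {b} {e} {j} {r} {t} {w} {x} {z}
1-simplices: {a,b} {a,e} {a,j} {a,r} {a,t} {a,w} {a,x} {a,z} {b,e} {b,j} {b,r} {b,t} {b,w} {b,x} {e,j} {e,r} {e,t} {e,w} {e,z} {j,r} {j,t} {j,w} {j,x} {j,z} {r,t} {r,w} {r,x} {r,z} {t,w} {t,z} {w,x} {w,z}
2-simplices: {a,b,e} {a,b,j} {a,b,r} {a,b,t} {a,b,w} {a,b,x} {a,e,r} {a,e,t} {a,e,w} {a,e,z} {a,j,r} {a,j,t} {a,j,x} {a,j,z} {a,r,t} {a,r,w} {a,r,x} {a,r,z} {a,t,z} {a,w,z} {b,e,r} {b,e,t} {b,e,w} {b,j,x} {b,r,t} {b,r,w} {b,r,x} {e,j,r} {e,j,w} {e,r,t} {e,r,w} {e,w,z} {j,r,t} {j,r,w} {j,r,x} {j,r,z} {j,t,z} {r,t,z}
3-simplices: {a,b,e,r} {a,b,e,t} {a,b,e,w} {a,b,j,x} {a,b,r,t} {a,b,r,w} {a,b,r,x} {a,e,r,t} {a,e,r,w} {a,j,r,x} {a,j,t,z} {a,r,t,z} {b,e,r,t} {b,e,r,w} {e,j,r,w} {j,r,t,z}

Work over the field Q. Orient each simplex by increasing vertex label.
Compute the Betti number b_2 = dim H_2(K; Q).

b_2=2

n_0=9 n_1=32 n_2=38 n_3=16  [Q]
∂1: piv[ab,ae,aj,ar,at,aw,ax,az] rk=8  ker:be,bj,br,bt,bw,bx,ej,er,et,ew,ez,jr,jt,jw,jx,jz,rt,rw,rx,rz,tw,tz,wx,wz
∂2: piv[abe,abj,abr,abt,abw,abx,aer,aet,aew,aez,ajr,ajt,ajx,ajz,art,arw,arx,arz,atz,awz,ejr,ejw] rk=22  ker:ber,bet,bew,bjx,brt,brw,brx,ert,erw,ewz,jrt,jrw,jrx,jrz,jtz,rtz
∂3: piv[aber,abet,abew,abjx,abrt,abrw,abrx,aert,aerw,ajrx,ajtz,artz,ejrw,jrtz] rk=14  ker:bert,berw
b_2=(38−22)−14=2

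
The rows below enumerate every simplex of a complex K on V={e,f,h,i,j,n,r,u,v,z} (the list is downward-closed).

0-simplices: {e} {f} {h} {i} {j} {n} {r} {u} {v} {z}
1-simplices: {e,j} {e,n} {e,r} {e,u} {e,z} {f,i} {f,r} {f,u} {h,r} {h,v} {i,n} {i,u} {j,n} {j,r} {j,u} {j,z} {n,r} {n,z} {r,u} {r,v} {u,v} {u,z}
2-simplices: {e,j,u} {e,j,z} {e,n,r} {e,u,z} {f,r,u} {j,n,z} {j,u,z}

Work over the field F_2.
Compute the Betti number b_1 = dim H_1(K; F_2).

b_1=7

n_0=10 n_1=22 n_2=7  [Z2]
∂1: piv[ej,en,er,eu,ez,fi,fr,hr,hv] rk=9  ker:fu,in,iu,jn,jr,ju,jz,nr,nz,ru,rv,uv,uz
∂2: piv[eju,ejz,enr,euz,fru,jnz] rk=6  ker:juz
b_1=(22−9)−6=7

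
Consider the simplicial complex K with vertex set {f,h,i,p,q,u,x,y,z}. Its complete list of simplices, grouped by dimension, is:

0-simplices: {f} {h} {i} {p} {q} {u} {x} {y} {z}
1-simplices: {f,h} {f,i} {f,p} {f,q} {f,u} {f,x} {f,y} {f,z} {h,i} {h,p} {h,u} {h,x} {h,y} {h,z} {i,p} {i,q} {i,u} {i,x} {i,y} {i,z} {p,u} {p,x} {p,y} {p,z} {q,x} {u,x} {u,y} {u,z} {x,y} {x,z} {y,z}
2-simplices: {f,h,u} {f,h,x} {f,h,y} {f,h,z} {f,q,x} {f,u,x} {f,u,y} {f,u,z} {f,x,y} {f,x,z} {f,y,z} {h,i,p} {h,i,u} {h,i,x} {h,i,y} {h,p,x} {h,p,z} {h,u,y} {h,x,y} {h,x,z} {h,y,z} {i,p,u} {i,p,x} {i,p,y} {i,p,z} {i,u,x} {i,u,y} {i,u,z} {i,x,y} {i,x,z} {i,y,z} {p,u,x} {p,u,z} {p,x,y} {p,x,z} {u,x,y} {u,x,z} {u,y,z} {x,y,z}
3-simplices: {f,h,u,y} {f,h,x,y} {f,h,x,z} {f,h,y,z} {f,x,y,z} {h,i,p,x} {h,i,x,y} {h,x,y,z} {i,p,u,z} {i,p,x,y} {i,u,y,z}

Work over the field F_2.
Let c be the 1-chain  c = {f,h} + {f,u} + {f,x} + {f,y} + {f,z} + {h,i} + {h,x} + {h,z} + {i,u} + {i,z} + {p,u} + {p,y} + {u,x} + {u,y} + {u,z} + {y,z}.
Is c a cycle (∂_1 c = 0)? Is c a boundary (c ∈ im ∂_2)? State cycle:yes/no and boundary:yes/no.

n_0=9 n_1=31 n_2=39 n_3=11  [Z2]
∂1: piv[fh,fi,fp,fq,fu,fx,fy,fz] rk=8  ker:hi,hp,hu,hx,hy,hz,ip,iq,iu,ix,iy,iz,pu,px,py,pz,qx,ux,uy,uz,xy,xz,yz
∂2: piv[fhu,fhx,fhy,fhz,fqx,fux,fuy,fuz,fxy,fxz,fyz,hip,hiu,hix,hiy,hpx,hpz,ipu,ipy,ipz] rk=20  ker:huy,hxy,hxz,hyz,ipx,iux,iuy,iuz,ixy,ixz,iyz,pux,puz,pxy,pxz,uxy,uxz,uyz,xyz
∂3: piv[fhuy,fhxy,fhxz,fhyz,fxyz,hipx,hixy,ipuz,ipxy,iuyz] rk=10  ker:hxyz
∂1c = {f} + {i} + {x} + {z}

cycle:no boundary:no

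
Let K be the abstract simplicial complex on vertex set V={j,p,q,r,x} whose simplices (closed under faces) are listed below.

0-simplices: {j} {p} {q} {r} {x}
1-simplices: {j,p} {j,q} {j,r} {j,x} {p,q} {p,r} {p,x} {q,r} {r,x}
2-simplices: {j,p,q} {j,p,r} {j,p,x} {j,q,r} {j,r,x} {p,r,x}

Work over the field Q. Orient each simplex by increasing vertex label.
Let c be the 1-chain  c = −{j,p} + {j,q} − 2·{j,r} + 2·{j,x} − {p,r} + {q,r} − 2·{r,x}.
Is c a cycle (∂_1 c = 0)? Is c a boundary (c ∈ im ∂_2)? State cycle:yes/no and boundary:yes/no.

cycle:yes boundary:yes

n_0=5 n_1=9 n_2=6  [Q]
∂1: piv[jp,jq,jr,jx] rk=4  ker:pq,pr,px,qr,rx
∂2: piv[jpq,jpr,jpx,jqr,jrx] rk=5  ker:prx
∂1c = 0
c vs im∂2: reduces to 0 ⇒ boundary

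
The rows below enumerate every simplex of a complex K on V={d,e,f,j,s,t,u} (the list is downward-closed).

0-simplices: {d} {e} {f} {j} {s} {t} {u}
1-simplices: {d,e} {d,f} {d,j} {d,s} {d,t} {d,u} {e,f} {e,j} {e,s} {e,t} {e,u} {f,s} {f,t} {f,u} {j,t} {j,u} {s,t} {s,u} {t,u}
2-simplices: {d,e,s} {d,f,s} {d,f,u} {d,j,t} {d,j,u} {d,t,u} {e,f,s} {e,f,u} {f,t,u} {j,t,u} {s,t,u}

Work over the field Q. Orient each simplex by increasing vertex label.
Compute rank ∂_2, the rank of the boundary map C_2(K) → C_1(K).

rank∂_2=10

n_0=7 n_1=19 n_2=11  [Q]
∂1: piv[de,df,dj,ds,dt,du] rk=6  ker:ef,ej,es,et,eu,fs,ft,fu,jt,ju,st,su,tu
∂2: piv[des,dfs,dfu,djt,dju,dtu,efs,efu,ftu,stu] rk=10  ker:jtu
rk∂_2=10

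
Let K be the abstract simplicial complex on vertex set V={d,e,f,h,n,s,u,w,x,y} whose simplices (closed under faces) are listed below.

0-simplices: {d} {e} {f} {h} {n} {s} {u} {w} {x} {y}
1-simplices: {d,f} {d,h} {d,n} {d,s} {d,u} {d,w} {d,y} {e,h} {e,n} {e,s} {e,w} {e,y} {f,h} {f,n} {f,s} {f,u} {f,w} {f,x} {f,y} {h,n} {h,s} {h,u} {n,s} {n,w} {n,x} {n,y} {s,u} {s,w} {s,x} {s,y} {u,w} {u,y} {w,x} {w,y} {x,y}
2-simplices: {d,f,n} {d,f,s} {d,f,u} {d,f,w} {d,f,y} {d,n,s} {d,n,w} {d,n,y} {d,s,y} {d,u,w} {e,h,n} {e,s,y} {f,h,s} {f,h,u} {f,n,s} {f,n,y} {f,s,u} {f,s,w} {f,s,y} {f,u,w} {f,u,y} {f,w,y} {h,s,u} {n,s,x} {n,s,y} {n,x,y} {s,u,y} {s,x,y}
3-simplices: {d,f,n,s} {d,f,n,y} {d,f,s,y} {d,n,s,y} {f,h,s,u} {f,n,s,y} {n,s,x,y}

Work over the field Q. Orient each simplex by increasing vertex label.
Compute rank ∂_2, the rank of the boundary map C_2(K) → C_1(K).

rank∂_2=20

n_0=10 n_1=35 n_2=28 n_3=7  [Q]
∂1: piv[df,dh,dn,ds,du,dw,dy,eh,fx] rk=9  ker:en,es,ew,ey,fh,fn,fs,fu,fw,fy,hn,hs,hu,ns,nw,nx,ny,su,sw,sx,sy,uw,uy,wx,wy,xy
∂2: piv[dfn,dfs,dfu,dfw,dfy,dns,dnw,dny,dsy,duw,ehn,esy,fhs,fhu,fsu,fsw,fuy,fwy,nsx,nxy] rk=20  ker:fns,fny,fsy,fuw,hsu,nsy,suy,sxy
∂3: piv[dfns,dfny,dfsy,dnsy,fhsu,nsxy] rk=6  ker:fnsy
rk∂_2=20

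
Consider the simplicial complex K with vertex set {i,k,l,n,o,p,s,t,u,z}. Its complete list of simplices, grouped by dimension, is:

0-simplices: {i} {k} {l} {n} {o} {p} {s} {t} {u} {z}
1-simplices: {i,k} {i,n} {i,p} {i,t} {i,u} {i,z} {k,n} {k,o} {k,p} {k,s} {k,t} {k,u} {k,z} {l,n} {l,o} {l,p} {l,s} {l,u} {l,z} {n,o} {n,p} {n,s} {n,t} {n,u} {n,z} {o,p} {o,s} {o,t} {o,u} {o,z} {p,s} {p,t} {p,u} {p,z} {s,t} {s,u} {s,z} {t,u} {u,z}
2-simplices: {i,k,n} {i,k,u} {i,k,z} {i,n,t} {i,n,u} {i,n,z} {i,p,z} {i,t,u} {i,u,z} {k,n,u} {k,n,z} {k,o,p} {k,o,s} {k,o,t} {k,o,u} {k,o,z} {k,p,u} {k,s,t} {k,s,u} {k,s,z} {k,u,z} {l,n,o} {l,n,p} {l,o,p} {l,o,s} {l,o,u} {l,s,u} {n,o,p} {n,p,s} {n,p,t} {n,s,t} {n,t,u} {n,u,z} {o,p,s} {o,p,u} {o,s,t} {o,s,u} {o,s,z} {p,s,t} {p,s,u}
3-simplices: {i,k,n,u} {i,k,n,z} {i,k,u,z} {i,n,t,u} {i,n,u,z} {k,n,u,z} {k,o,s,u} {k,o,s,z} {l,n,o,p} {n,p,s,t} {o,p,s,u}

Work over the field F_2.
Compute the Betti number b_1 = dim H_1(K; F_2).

b_1=3

n_0=10 n_1=39 n_2=40 n_3=11  [Z2]
∂1: piv[ik,in,ip,it,iu,iz,ko,ks,ln] rk=9  ker:kn,kp,kt,ku,kz,lo,lp,ls,lu,lz,no,np,ns,nt,nu,nz,op,os,ot,ou,oz,ps,pt,pu,pz,st,su,sz,tu,uz
∂2: piv[ikn,iku,ikz,int,inu,inz,ipz,itu,iuz,kop,kos,kot,kou,koz,kpu,kst,ksu,ksz,lno,lnp,lop,los,lou,nps,npt,nst,ops] rk=27  ker:knu,knz,kuz,lsu,nop,ntu,nuz,opu,ost,osu,osz,pst,psu
∂3: piv[iknu,iknz,ikuz,intu,inuz,kosu,kosz,lnop,npst,opsu] rk=10  ker:knuz
b_1=(39−9)−27=3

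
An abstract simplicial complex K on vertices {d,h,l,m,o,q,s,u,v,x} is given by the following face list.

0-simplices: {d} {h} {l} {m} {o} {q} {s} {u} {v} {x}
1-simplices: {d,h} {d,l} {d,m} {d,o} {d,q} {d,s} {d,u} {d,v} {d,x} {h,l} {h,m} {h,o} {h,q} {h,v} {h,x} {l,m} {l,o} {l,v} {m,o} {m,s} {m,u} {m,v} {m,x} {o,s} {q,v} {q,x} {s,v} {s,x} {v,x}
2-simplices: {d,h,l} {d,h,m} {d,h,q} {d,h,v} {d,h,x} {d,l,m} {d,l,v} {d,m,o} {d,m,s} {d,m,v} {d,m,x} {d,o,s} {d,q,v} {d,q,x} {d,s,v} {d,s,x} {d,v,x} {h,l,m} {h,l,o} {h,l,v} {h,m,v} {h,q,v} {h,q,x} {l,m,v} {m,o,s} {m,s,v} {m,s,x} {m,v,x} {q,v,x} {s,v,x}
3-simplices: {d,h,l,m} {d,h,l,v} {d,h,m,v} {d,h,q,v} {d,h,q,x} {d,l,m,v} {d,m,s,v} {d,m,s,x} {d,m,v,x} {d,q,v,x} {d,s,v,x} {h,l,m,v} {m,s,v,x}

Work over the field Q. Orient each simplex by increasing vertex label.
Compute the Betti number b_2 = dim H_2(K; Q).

n_0=10 n_1=29 n_2=30 n_3=13  [Q]
∂1: piv[dh,dl,dm,do,dq,ds,du,dv,dx] rk=9  ker:hl,hm,ho,hq,hv,hx,lm,lo,lv,mo,ms,mu,mv,mx,os,qv,qx,sv,sx,vx
∂2: piv[dhl,dhm,dhq,dhv,dhx,dlm,dlv,dmo,dms,dmv,dmx,dos,dqv,dqx,dsv,dsx,dvx,hlo] rk=18  ker:hlm,hlv,hmv,hqv,hqx,lmv,mos,msv,msx,mvx,qvx,svx
∂3: piv[dhlm,dhlv,dhmv,dhqv,dhqx,dlmv,dmsv,dmsx,dmvx,dqvx,dsvx] rk=11  ker:hlmv,msvx
b_2=(30−18)−11=1

b_2=1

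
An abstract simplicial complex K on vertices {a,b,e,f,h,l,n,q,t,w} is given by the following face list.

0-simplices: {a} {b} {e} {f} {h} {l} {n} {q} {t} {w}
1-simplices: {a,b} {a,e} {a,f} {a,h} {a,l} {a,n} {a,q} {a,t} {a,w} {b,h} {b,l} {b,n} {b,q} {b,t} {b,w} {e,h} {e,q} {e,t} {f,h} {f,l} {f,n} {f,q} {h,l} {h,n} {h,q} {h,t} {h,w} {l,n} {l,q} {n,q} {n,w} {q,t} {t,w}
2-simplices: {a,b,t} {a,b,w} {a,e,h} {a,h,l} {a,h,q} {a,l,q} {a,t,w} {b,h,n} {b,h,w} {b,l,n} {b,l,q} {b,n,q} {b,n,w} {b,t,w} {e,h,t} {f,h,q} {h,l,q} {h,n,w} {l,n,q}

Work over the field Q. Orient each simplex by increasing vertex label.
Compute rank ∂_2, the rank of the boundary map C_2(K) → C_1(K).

n_0=10 n_1=33 n_2=19  [Q]
∂1: piv[ab,ae,af,ah,al,an,aq,at,aw] rk=9  ker:bh,bl,bn,bq,bt,bw,eh,eq,et,fh,fl,fn,fq,hl,hn,hq,ht,hw,ln,lq,nq,nw,qt,tw
∂2: piv[abt,abw,aeh,ahl,ahq,alq,atw,bhn,bhw,bln,blq,bnq,bnw,eht,fhq] rk=15  ker:btw,hlq,hnw,lnq
rk∂_2=15

rank∂_2=15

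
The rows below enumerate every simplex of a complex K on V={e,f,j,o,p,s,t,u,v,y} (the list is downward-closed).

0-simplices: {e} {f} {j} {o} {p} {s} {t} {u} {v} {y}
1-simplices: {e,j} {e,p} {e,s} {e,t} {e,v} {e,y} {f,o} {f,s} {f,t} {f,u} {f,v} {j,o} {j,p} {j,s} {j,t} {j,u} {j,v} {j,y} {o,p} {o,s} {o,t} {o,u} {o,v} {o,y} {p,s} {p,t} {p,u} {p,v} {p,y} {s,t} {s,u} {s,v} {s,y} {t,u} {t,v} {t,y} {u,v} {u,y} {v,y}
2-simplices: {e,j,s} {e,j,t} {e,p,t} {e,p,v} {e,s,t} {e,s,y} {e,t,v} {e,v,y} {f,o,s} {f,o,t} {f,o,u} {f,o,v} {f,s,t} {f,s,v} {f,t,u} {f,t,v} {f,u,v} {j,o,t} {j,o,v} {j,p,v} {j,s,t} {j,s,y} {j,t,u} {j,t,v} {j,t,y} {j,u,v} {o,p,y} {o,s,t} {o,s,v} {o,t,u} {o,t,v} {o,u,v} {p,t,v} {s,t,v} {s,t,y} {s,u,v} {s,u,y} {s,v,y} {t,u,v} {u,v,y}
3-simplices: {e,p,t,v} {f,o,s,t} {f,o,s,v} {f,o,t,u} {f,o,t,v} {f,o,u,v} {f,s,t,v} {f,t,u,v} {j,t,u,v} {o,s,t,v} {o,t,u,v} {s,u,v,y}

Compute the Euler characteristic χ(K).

n_0=10 n_1=39 n_2=40 n_3=12
χ=+10−39+40−12=-1

χ(K)=-1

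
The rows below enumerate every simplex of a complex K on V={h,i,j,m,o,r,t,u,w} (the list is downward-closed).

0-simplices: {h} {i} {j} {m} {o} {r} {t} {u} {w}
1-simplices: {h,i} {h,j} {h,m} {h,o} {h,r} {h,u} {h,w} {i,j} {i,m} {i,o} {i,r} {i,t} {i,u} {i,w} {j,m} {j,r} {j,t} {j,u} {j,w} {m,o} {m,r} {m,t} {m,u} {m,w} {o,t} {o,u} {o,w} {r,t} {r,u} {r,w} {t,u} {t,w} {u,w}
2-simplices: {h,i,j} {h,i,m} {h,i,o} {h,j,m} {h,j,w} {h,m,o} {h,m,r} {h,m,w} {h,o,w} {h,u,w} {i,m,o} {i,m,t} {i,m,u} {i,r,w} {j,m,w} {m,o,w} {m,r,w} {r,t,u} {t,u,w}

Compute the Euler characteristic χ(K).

n_0=9 n_1=33 n_2=19
χ=+9−33+19=-5

χ(K)=-5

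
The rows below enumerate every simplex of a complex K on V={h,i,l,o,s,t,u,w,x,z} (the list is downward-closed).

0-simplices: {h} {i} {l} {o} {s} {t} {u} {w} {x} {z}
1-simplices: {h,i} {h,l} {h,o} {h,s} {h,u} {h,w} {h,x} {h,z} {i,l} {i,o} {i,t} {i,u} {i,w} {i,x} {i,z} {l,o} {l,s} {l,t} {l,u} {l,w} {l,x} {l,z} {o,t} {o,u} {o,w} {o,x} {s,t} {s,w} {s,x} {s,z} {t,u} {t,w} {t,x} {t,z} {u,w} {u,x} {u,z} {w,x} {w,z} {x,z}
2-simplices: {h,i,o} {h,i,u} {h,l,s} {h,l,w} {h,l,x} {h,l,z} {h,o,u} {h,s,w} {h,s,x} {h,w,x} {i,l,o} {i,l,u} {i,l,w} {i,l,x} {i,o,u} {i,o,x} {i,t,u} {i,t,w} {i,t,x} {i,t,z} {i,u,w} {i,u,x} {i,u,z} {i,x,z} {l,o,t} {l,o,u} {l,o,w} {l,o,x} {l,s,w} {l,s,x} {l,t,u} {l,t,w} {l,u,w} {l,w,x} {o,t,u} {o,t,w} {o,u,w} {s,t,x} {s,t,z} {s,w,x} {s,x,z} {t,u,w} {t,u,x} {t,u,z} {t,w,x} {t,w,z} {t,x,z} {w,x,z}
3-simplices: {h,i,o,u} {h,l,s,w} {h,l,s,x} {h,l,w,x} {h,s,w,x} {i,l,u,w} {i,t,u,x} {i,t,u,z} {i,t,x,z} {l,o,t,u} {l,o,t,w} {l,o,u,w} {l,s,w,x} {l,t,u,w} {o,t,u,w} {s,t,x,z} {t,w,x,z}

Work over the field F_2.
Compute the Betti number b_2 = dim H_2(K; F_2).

n_0=10 n_1=40 n_2=48 n_3=17  [Z2]
∂1: piv[hi,hl,ho,hs,hu,hw,hx,hz,it] rk=9  ker:il,io,iu,iw,ix,iz,lo,ls,lt,lu,lw,lx,lz,ot,ou,ow,ox,st,sw,sx,sz,tu,tw,tx,tz,uw,ux,uz,wx,wz,xz
∂2: piv[hio,hiu,hls,hlw,hlx,hlz,hou,hsw,hsx,hwx,ilo,ilu,ilw,ilx,iox,itu,itw,itx,itz,iuw,iux,iuz,ixz,lot,low,ltu,stx,stz,twz] rk=29  ker:iou,lou,lox,lsw,lsx,ltw,luw,lwx,otu,otw,ouw,swx,sxz,tuw,tux,tuz,twx,txz,wxz
∂3: piv[hiou,hlsw,hlsx,hlwx,hswx,iluw,itux,ituz,itxz,lotu,lotw,louw,ltuw,stxz,twxz] rk=15  ker:lswx,otuw
b_2=(48−29)−15=4

b_2=4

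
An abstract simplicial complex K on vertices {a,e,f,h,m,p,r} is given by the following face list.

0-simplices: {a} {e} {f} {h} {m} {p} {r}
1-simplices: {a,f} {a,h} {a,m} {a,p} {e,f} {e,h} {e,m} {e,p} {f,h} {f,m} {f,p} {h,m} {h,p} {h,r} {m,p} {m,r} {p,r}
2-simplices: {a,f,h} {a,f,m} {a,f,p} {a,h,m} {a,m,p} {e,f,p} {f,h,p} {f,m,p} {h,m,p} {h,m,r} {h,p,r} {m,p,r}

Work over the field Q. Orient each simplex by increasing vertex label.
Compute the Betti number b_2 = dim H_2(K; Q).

n_0=7 n_1=17 n_2=12  [Q]
∂1: piv[af,ah,am,ap,ef,hr] rk=6  ker:eh,em,ep,fh,fm,fp,hm,hp,mp,mr,pr
∂2: piv[afh,afm,afp,ahm,amp,efp,fhp,hmr,hpr] rk=9  ker:fmp,hmp,mpr
b_2=(12−9)−0=3

b_2=3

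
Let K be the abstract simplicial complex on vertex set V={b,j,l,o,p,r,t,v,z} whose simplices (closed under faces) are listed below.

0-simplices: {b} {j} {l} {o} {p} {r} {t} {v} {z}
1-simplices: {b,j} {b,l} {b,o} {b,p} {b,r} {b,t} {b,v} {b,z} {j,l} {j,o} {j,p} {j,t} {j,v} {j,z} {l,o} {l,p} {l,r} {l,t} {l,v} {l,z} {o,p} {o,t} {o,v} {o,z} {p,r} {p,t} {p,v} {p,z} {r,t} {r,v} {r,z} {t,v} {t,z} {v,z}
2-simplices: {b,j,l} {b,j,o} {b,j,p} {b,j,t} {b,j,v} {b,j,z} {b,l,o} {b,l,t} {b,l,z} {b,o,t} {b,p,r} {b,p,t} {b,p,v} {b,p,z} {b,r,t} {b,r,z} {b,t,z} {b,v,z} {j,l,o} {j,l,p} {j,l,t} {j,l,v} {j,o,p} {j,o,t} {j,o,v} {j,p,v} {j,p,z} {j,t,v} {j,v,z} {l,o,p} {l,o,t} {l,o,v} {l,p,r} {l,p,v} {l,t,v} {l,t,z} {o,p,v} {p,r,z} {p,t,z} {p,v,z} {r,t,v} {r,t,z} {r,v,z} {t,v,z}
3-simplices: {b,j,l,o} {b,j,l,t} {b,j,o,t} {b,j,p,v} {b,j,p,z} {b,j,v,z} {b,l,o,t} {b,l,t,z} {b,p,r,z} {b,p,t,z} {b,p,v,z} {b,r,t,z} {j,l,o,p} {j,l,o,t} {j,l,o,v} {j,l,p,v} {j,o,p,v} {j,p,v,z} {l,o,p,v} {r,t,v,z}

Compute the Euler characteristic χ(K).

n_0=9 n_1=34 n_2=44 n_3=20
χ=+9−34+44−20=-1

χ(K)=-1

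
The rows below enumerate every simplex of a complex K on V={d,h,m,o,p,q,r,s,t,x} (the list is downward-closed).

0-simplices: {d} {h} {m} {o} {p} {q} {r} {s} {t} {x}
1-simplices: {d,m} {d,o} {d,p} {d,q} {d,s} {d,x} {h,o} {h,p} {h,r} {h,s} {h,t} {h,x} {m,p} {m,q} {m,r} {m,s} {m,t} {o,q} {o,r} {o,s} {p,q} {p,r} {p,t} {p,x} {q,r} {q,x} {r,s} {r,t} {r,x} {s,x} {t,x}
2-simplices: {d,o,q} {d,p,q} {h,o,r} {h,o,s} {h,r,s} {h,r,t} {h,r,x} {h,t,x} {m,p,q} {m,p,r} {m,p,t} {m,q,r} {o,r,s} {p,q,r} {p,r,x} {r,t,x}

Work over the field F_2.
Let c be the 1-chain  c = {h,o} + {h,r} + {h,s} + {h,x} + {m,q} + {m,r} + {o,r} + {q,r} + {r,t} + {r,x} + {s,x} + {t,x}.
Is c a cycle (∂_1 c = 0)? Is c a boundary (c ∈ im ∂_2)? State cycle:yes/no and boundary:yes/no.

n_0=10 n_1=31 n_2=16  [Z2]
∂1: piv[dm,do,dp,dq,ds,dx,ho,hr,ht] rk=9  ker:hp,hs,hx,mp,mq,mr,ms,mt,oq,or,os,pq,pr,pt,px,qr,qx,rs,rt,rx,sx,tx
∂2: piv[doq,dpq,hor,hos,hrs,hrt,hrx,htx,mpq,mpr,mpt,mqr,prx] rk=13  ker:ors,pqr,rtx
∂1c = 0
c vs im∂2: residual ≠ 0 ⇒ not boundary

cycle:yes boundary:no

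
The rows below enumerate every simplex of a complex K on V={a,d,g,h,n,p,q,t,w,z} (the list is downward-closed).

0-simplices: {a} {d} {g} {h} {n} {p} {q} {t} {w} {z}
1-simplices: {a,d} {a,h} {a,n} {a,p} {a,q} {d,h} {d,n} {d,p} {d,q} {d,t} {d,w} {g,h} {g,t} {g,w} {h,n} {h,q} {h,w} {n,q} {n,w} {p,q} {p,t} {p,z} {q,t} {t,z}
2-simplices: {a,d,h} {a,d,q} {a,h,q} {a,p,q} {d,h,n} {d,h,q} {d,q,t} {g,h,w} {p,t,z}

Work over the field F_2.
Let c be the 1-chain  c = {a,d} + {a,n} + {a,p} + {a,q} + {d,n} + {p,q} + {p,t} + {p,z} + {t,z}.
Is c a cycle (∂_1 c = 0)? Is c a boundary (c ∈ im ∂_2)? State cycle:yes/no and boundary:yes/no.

cycle:yes boundary:no

n_0=10 n_1=24 n_2=9  [Z2]
∂1: piv[ad,ah,an,ap,aq,dt,dw,gh,pz] rk=9  ker:dh,dn,dp,dq,gt,gw,hn,hq,hw,nq,nw,pq,pt,qt,tz
∂2: piv[adh,adq,ahq,apq,dhn,dqt,ghw,ptz] rk=8  ker:dhq
∂1c = 0
c vs im∂2: residual ≠ 0 ⇒ not boundary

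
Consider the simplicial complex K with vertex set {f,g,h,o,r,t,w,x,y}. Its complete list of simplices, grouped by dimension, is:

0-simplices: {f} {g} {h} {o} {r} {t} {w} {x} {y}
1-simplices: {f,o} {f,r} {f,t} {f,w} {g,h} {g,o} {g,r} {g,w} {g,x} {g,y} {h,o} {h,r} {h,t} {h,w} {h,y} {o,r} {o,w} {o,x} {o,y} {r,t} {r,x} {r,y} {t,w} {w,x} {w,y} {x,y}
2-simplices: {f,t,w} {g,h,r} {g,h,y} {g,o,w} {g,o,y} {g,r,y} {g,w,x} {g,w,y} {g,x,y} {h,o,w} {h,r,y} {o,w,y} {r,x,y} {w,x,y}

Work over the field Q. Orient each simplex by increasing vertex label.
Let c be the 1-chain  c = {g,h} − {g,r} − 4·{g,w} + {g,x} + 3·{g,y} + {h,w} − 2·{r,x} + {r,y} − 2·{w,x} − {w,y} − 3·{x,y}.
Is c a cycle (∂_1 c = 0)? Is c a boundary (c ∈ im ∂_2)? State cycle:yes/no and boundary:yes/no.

n_0=9 n_1=26 n_2=14  [Q]
∂1: piv[fo,fr,ft,fw,gh,go,gx,gy] rk=8  ker:gr,gw,ho,hr,ht,hw,hy,or,ow,ox,oy,rt,rx,ry,tw,wx,wy,xy
∂2: piv[ftw,ghr,ghy,gow,goy,gry,gwx,gwy,gxy,how,rxy] rk=11  ker:hry,owy,wxy
∂1c = 0
c vs im∂2: residual ≠ 0 ⇒ not boundary

cycle:yes boundary:no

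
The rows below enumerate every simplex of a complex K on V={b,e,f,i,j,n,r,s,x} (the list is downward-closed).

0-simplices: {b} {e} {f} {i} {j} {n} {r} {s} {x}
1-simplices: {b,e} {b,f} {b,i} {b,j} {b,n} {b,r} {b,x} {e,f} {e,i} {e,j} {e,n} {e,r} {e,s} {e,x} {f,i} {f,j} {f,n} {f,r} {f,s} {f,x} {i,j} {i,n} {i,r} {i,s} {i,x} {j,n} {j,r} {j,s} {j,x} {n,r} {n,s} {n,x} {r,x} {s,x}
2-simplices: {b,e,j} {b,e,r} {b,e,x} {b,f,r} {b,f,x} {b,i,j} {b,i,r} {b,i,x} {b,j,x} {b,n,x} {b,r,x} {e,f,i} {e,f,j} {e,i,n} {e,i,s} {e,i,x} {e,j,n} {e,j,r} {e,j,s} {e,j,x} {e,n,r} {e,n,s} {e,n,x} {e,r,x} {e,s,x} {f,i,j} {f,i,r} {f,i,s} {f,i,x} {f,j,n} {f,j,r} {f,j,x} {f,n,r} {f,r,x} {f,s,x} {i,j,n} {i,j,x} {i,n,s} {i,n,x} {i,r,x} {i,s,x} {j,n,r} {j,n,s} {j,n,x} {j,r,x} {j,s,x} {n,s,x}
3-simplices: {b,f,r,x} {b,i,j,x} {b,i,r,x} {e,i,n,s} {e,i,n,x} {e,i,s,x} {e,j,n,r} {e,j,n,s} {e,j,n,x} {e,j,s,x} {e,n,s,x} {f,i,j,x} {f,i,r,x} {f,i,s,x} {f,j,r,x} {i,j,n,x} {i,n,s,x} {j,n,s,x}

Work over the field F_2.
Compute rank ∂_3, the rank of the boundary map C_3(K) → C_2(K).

n_0=9 n_1=34 n_2=47 n_3=18  [Z2]
∂1: piv[be,bf,bi,bj,bn,br,bx,es] rk=8  ker:ef,ei,ej,en,er,ex,fi,fj,fn,fr,fs,fx,ij,in,ir,is,ix,jn,jr,js,jx,nr,ns,nx,rx,sx
∂2: piv[bej,ber,bex,bfr,bfx,bij,bir,bix,bjx,bnx,brx,efi,efj,ein,eis,eix,ejn,ejr,ejs,enr,ens,enx,esx,fir,fis,fjn] rk=26  ker:ejx,erx,fij,fix,fjr,fjx,fnr,frx,fsx,ijn,ijx,ins,inx,irx,isx,jnr,jns,jnx,jrx,jsx,nsx
∂3: piv[bfrx,bijx,birx,eins,einx,eisx,ejnr,ejns,ejnx,ejsx,ensx,fijx,firx,fisx,fjrx,ijnx] rk=16  ker:insx,jnsx
rk∂_3=16

rank∂_3=16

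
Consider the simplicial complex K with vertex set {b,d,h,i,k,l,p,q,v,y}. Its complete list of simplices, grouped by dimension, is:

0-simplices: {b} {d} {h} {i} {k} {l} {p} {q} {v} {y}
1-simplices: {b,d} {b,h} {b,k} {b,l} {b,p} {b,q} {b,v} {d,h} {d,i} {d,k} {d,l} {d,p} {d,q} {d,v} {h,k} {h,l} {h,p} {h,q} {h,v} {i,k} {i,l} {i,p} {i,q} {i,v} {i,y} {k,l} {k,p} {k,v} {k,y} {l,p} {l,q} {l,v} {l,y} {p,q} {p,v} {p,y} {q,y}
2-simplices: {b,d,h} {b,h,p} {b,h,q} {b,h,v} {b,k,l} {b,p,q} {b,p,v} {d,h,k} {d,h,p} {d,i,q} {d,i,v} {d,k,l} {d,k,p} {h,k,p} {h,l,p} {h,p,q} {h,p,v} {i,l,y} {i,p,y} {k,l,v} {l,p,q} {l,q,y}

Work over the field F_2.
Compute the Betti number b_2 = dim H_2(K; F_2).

n_0=10 n_1=37 n_2=22  [Z2]
∂1: piv[bd,bh,bk,bl,bp,bq,bv,di,iy] rk=9  ker:dh,dk,dl,dp,dq,dv,hk,hl,hp,hq,hv,ik,il,ip,iq,iv,kl,kp,kv,ky,lp,lq,lv,ly,pq,pv,py,qy
∂2: piv[bdh,bhp,bhq,bhv,bkl,bpq,bpv,dhk,dhp,diq,div,dkl,dkp,hlp,ily,ipy,klv,lpq,lqy] rk=19  ker:hkp,hpq,hpv
b_2=(22−19)−0=3

b_2=3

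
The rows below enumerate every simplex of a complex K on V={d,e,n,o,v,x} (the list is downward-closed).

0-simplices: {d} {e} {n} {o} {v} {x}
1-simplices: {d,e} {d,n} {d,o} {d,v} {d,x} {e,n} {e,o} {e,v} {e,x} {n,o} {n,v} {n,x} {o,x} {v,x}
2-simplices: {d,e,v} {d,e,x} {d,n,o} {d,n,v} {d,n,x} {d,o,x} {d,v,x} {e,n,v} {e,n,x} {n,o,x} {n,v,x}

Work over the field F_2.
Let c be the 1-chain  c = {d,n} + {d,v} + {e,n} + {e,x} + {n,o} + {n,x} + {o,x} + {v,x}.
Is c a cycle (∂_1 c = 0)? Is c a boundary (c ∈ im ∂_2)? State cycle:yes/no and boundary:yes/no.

n_0=6 n_1=14 n_2=11  [Z2]
∂1: piv[de,dn,do,dv,dx] rk=5  ker:en,eo,ev,ex,no,nv,nx,ox,vx
∂2: piv[dev,dex,dno,dnv,dnx,dox,dvx,env] rk=8  ker:enx,nox,nvx
∂1c = 0
c vs im∂2: reduces to 0 ⇒ boundary

cycle:yes boundary:yes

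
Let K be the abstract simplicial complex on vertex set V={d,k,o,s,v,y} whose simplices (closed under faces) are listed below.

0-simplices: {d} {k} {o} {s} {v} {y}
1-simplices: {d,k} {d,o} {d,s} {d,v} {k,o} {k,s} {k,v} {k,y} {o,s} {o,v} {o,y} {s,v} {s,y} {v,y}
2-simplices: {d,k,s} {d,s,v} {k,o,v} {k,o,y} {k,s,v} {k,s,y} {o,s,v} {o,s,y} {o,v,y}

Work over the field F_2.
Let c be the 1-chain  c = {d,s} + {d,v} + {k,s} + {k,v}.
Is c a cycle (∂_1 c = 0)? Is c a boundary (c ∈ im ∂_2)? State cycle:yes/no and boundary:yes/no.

n_0=6 n_1=14 n_2=9  [Z2]
∂1: piv[dk,do,ds,dv,ky] rk=5  ker:ko,ks,kv,os,ov,oy,sv,sy,vy
∂2: piv[dks,dsv,kov,koy,ksv,ksy,osv,ovy] rk=8  ker:osy
∂1c = 0
c vs im∂2: reduces to 0 ⇒ boundary

cycle:yes boundary:yes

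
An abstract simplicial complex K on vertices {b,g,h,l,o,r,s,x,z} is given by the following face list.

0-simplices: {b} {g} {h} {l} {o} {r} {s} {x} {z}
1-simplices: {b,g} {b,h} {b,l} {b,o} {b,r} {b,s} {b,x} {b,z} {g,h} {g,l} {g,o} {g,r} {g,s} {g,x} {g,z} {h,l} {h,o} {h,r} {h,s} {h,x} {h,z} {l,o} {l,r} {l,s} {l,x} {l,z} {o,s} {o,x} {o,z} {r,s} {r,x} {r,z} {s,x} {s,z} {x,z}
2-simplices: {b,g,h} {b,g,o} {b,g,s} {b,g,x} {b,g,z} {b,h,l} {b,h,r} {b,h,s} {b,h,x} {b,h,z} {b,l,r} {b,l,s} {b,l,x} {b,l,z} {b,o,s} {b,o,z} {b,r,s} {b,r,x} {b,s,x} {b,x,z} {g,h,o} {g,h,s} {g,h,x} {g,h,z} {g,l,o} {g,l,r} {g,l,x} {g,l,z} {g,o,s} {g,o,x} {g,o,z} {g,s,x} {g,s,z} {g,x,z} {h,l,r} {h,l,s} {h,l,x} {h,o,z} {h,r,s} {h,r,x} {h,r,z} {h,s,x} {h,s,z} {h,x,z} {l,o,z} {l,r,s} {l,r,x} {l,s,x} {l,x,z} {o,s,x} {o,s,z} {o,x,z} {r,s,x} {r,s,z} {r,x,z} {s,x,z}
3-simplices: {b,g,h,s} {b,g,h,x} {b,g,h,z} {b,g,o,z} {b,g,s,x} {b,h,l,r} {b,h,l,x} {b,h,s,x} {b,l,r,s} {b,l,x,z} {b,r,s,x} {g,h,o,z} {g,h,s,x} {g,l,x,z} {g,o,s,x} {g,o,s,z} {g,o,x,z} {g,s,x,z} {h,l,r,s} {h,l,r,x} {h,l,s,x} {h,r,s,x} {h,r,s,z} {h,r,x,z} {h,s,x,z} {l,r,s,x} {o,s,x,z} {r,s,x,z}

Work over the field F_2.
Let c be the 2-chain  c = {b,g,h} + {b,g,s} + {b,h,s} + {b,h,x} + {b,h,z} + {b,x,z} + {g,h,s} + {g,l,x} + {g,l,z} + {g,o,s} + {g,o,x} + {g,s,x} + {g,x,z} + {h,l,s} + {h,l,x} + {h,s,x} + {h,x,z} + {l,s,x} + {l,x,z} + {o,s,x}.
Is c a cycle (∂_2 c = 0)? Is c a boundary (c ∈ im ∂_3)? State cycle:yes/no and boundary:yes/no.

n_0=9 n_1=35 n_2=56 n_3=28  [Z2]
∂1: piv[bg,bh,bl,bo,br,bs,bx,bz] rk=8  ker:gh,gl,go,gr,gs,gx,gz,hl,ho,hr,hs,hx,hz,lo,lr,ls,lx,lz,os,ox,oz,rs,rx,rz,sx,sz,xz
∂2: piv[bgh,bgo,bgs,bgx,bgz,bhl,bhr,bhs,bhx,bhz,blr,bls,blx,blz,bos,boz,brs,brx,bsx,bxz,gho,glo,glr,glx,gox,gsz,hrz] rk=27  ker:ghs,ghx,ghz,glz,gos,goz,gsx,gxz,hlr,hls,hlx,hoz,hrs,hrx,hsx,hsz,hxz,loz,lrs,lrx,lsx,lxz,osx,osz,oxz,rsx,rsz,rxz,sxz
∂3: piv[bghs,bghx,bghz,bgoz,bgsx,bhlr,bhlx,bhsx,blrs,blxz,brsx,ghoz,glxz,gosx,gosz,goxz,gsxz,hlrs,hlrx,hlsx,hrsx,hrsz,hrxz,hsxz] rk=24  ker:ghsx,lrsx,osxz,rsxz
∂2c = 0
c vs im∂3: residual ≠ 0 ⇒ not boundary

cycle:yes boundary:no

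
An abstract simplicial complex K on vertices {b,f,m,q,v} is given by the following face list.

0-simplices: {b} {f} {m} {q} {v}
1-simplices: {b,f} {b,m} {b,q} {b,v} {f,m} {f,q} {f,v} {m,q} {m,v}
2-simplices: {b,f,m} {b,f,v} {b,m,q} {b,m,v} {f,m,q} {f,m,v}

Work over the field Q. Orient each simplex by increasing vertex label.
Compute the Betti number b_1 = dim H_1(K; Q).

n_0=5 n_1=9 n_2=6  [Q]
∂1: piv[bf,bm,bq,bv] rk=4  ker:fm,fq,fv,mq,mv
∂2: piv[bfm,bfv,bmq,bmv,fmq] rk=5  ker:fmv
b_1=(9−4)−5=0

b_1=0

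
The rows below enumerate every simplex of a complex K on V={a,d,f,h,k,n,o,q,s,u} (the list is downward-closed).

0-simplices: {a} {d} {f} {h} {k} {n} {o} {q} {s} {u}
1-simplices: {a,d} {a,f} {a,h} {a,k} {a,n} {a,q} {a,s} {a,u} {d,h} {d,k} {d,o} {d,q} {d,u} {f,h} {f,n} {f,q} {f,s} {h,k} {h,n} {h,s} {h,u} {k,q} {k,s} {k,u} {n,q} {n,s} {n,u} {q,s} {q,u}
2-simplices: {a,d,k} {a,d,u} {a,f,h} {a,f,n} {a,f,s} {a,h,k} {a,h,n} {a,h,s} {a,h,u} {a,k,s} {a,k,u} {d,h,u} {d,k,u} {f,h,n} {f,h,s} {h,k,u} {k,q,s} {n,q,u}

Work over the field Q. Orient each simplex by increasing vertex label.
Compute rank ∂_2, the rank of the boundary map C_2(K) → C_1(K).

n_0=10 n_1=29 n_2=18  [Q]
∂1: piv[ad,af,ah,ak,an,aq,as,au,do] rk=9  ker:dh,dk,dq,du,fh,fn,fq,fs,hk,hn,hs,hu,kq,ks,ku,nq,ns,nu,qs,qu
∂2: piv[adk,adu,afh,afn,afs,ahk,ahn,ahs,ahu,aks,aku,dhu,kqs,nqu] rk=14  ker:dku,fhn,fhs,hku
rk∂_2=14

rank∂_2=14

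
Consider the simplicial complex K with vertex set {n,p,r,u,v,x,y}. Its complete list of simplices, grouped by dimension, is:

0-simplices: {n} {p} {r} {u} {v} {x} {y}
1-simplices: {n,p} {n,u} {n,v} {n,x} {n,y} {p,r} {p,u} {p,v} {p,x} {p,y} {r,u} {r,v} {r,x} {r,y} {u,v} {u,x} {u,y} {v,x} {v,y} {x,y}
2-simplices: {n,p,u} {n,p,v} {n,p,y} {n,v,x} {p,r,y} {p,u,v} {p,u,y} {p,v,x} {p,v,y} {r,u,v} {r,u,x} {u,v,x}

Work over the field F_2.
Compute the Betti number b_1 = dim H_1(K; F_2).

n_0=7 n_1=20 n_2=12  [Z2]
∂1: piv[np,nu,nv,nx,ny,pr] rk=6  ker:pu,pv,px,py,ru,rv,rx,ry,uv,ux,uy,vx,vy,xy
∂2: piv[npu,npv,npy,nvx,pry,puv,puy,pvx,pvy,ruv,rux,uvx] rk=12
b_1=(20−6)−12=2

b_1=2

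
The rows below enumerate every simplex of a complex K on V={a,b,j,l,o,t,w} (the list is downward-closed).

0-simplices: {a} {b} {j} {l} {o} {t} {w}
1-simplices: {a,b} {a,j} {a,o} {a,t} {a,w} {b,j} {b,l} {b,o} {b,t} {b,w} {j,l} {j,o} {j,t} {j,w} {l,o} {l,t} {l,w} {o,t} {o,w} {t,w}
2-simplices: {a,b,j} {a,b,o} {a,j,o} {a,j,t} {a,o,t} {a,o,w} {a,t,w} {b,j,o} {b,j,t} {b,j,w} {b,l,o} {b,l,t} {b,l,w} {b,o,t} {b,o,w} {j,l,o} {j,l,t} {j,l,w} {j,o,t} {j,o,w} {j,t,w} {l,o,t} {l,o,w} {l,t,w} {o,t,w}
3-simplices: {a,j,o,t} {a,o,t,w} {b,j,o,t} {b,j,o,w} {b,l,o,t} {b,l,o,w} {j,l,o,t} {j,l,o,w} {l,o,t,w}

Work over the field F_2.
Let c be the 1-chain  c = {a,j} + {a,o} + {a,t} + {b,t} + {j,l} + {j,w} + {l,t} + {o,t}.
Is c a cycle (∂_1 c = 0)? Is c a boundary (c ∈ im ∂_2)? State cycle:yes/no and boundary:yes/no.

cycle:no boundary:no

n_0=7 n_1=20 n_2=25 n_3=9  [Z2]
∂1: piv[ab,aj,ao,at,aw,bl] rk=6  ker:bj,bo,bt,bw,jl,jo,jt,jw,lo,lt,lw,ot,ow,tw
∂2: piv[abj,abo,ajo,ajt,aot,aow,atw,bjt,bjw,blo,blt,blw,bow,jlo] rk=14  ker:bjo,bot,jlt,jlw,jot,jow,jtw,lot,low,ltw,otw
∂3: piv[ajot,aotw,bjot,bjow,blot,blow,jlot,jlow,lotw] rk=9
∂1c = {a} + {b} + {j} + {w}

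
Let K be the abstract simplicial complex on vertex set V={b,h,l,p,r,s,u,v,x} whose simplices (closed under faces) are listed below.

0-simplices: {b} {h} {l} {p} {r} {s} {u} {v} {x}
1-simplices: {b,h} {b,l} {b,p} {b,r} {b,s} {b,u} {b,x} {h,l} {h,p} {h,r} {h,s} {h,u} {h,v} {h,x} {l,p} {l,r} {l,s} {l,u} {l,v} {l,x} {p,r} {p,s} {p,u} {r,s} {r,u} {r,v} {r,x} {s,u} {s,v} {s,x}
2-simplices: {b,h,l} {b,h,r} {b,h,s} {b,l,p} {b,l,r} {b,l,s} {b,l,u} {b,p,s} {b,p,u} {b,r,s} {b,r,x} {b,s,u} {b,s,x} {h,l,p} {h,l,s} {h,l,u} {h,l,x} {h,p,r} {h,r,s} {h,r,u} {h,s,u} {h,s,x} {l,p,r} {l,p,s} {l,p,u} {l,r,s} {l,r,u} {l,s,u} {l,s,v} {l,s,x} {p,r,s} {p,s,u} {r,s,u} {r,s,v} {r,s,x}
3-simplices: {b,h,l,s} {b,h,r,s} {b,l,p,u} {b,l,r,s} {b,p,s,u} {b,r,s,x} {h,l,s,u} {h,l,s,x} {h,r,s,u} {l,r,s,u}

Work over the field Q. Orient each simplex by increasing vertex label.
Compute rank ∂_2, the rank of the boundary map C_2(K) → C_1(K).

n_0=9 n_1=30 n_2=35 n_3=10  [Q]
∂1: piv[bh,bl,bp,br,bs,bu,bx,hv] rk=8  ker:hl,hp,hr,hs,hu,hx,lp,lr,ls,lu,lv,lx,pr,ps,pu,rs,ru,rv,rx,su,sv,sx
∂2: piv[bhl,bhr,bhs,blp,blr,bls,blu,bps,bpu,brs,brx,bsu,bsx,hlp,hlu,hlx,hpr,hru,hsx,lsv,rsv] rk=21  ker:hls,hrs,hsu,lpr,lps,lpu,lrs,lru,lsu,lsx,prs,psu,rsu,rsx
∂3: piv[bhls,bhrs,blpu,blrs,bpsu,brsx,hlsu,hlsx,hrsu,lrsu] rk=10
rk∂_2=21

rank∂_2=21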